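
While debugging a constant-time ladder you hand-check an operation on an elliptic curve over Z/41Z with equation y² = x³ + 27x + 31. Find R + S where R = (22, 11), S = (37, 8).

(5, 2)

(22, 11) + (37, 8). λ = (8 - 11)/(37 - 22) ≡ 38/15 mod 41. 15⁻¹ ≡ 11 (mod 41), so λ ≡ 8.
  x = λ² - 22 - 37 = 64 - 59 ≡ 5; y = λ·(22 - 5) - 11 ≡ 2. → (5, 2)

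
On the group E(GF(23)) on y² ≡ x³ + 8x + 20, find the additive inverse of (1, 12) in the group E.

(1, 11)

-(1, 12) = (1, -12 mod 23) = (1, 11).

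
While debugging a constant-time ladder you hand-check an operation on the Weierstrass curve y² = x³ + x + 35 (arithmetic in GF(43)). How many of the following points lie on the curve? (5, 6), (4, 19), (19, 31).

2

(5, 6): 6² ≡ 36, rhs ≡ 36 → on.
(4, 19): 19² ≡ 17, rhs ≡ 17 → on.
(19, 31): 31² ≡ 15, rhs ≡ 33 → off.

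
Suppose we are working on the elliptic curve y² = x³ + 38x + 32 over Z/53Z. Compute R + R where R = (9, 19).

(18, 33)

tangent at (9, 19): λ = (3·9² + 38)/(2·19) ≡ 16/38. 38⁻¹ ≡ 7 (mod 53) since 38·7 = 266 ≡ 1, so λ ≡ 16·7 ≡ 6.
  x = λ² - 9 - 9 = 36 - 18 ≡ 18; y = λ·(9 - 18) - 19 ≡ 33. → (18, 33)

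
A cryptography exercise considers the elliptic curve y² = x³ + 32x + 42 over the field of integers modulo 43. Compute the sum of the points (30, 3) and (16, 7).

(30, 3) + (16, 7). λ = (7 - 3)/(16 - 30) ≡ 4/29 mod 43. 29⁻¹ ≡ 3 (mod 43), so λ ≡ 12.
  x = λ² - 30 - 16 = 144 - 46 ≡ 12; y = λ·(30 - 12) - 3 ≡ 41. → (12, 41)

(12, 41)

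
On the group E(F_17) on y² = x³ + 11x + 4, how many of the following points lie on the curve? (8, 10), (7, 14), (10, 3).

1

(8, 10): 10² ≡ 15, rhs ≡ 9 → off.
(7, 14): 14² ≡ 9, rhs ≡ 16 → off.
(10, 3): 3² ≡ 9, rhs ≡ 9 → on.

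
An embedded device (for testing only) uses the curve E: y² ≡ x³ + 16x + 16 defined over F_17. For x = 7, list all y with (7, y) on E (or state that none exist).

x³ + 16x + 16 = 471 ≡ 12 (mod 17).
12 is a non-residue mod 17; no y exists.

none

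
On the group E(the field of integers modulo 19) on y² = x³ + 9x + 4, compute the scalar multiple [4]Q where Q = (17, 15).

Double-and-add on 4 = (100)₂. Start with Q = (17, 15) for the leading 1-bit.
double: tangent at (17, 15): λ = (3·17² + 9)/(2·15) ≡ 2/11. 11⁻¹ ≡ 7 (mod 19), so λ ≡ 2·7 ≡ 14.
  x = λ² - 17 - 17 = 196 - 34 ≡ 10; y = λ·(17 - 10) - 15 ≡ 7. → (10, 7)
double: tangent at (10, 7): λ = (3·10² + 9)/(2·7) ≡ 5/14. 14⁻¹ ≡ 15 (mod 19), so λ ≡ 5·15 ≡ 18.
  x = λ² - 10 - 10 = 324 - 20 ≡ 0; y = λ·(10 - 0) - 7 ≡ 2. → (0, 2)

(0, 2)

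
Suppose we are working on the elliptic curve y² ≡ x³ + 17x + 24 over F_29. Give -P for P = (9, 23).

-(9, 23) = (9, -23 mod 29) = (9, 6).

(9, 6)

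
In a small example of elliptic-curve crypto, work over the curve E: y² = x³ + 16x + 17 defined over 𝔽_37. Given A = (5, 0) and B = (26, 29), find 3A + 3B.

First 3A:
Repeated addition: build up to 3A.
2A: (5, 0) + (5, 0): same x and y₁ ≡ -y₂, so the sum is O.
3A: O + (5, 0) = (5, 0) (identity).
3A = (5, 0).
Next 3B:
Repeated addition: build up to 3B.
2B: tangent at (26, 29): λ = (3·26² + 16)/(2·29) ≡ 9/21. 21⁻¹ ≡ 30 (mod 37), so λ ≡ 9·30 ≡ 11.
  x = λ² - 26 - 26 = 121 - 52 ≡ 32; y = λ·(26 - 32) - 29 ≡ 16. → (32, 16)
3B: (32, 16) + (26, 29). λ = (29 - 16)/(26 - 32) ≡ 13/31 mod 37. 31⁻¹ ≡ 6 (mod 37) since 31·6 = 186 ≡ 1, so λ ≡ 4.
  x = λ² - 32 - 26 = 16 - 58 ≡ 32; y = λ·(32 - 32) - 16 ≡ 21. → (32, 21)
3B = (32, 21).
Finally 3A + 3B:
(5, 0) + (32, 21). λ = (21 - 0)/(32 - 5) ≡ 21/27 mod 37. 27⁻¹ ≡ 11 (mod 37), so λ ≡ 9.
  x = λ² - 5 - 32 = 81 - 37 ≡ 7; y = λ·(5 - 7) - 0 ≡ 19. → (7, 19)

(7, 19)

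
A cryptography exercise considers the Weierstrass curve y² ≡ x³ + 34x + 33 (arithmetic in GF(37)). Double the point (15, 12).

(14, 16)

tangent at (15, 12): λ = (3·15² + 34)/(2·12) ≡ 6/24. 24⁻¹ ≡ 17 (mod 37), so λ ≡ 6·17 ≡ 28.
  x = λ² - 15 - 15 = 784 - 30 ≡ 14; y = λ·(15 - 14) - 12 ≡ 16. → (14, 16)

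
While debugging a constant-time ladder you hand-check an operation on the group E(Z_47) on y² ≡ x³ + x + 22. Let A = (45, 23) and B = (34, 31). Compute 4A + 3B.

(29, 0)

First 4A:
Repeated addition: build up to 4A.
2A: tangent at (45, 23): λ = (3·45² + 1)/(2·23) ≡ 13/46. 46⁻¹ ≡ 46 (mod 47), so λ ≡ 13·46 ≡ 34.
  x = λ² - 45 - 45 = 1156 - 90 ≡ 32; y = λ·(45 - 32) - 23 ≡ 43. → (32, 43)
3A: (32, 43) + (45, 23). λ = (23 - 43)/(45 - 32) ≡ 27/13 mod 47. 13⁻¹ ≡ 29 (mod 47), so λ ≡ 31.
  x = λ² - 32 - 45 = 961 - 77 ≡ 38; y = λ·(32 - 38) - 43 ≡ 6. → (38, 6)
4A: (38, 6) + (45, 23). λ = (23 - 6)/(45 - 38) ≡ 17/7 mod 47. 7⁻¹ ≡ 27 (mod 47), so λ ≡ 36.
  x = λ² - 38 - 45 = 1296 - 83 ≡ 38; y = λ·(38 - 38) - 6 ≡ 41. → (38, 41)
4A = (38, 41).
Next 3B:
Repeated addition: build up to 3B.
2B: tangent at (34, 31): λ = (3·34² + 1)/(2·31) ≡ 38/15. 15⁻¹ ≡ 22 (mod 47), so λ ≡ 38·22 ≡ 37.
  x = λ² - 34 - 34 = 1369 - 68 ≡ 32; y = λ·(34 - 32) - 31 ≡ 43. → (32, 43)
3B: (32, 43) + (34, 31). λ = (31 - 43)/(34 - 32) ≡ 35/2 mod 47. 2⁻¹ ≡ 24 (mod 47), so λ ≡ 41.
  x = λ² - 32 - 34 = 1681 - 66 ≡ 17; y = λ·(32 - 17) - 43 ≡ 8. → (17, 8)
3B = (17, 8).
Finally 4A + 3B:
(38, 41) + (17, 8). λ = (8 - 41)/(17 - 38) ≡ 14/26 mod 47. 26⁻¹ ≡ 38 (mod 47) since 26·38 = 988 ≡ 1, so λ ≡ 15.
  x = λ² - 38 - 17 = 225 - 55 ≡ 29; y = λ·(38 - 29) - 41 ≡ 0. → (29, 0)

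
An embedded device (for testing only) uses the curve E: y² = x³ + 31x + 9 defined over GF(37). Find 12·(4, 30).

(1, 2)

Write P = (4, 30).
Repeated addition: build up to 12P.
2P: tangent at (4, 30): λ = (3·4² + 31)/(2·30) ≡ 5/23. 23⁻¹ ≡ 29 (mod 37), so λ ≡ 5·29 ≡ 34.
  x = λ² - 4 - 4 = 1156 - 8 ≡ 1; y = λ·(4 - 1) - 30 ≡ 35. → (1, 35)
3P: (1, 35) + (4, 30). λ = (30 - 35)/(4 - 1) ≡ 32/3 mod 37. 3⁻¹ ≡ 25 (mod 37) since 3·25 = 75 ≡ 1, so λ ≡ 23.
  x = λ² - 1 - 4 = 529 - 5 ≡ 6; y = λ·(1 - 6) - 35 ≡ 35. → (6, 35)
4P: (6, 35) + (4, 30). λ = (30 - 35)/(4 - 6) ≡ 32/35 mod 37. 35⁻¹ ≡ 18 (mod 37) since 35·18 = 630 ≡ 1, so λ ≡ 21.
  x = λ² - 6 - 4 = 441 - 10 ≡ 24; y = λ·(6 - 24) - 35 ≡ 31. → (24, 31)
5P: (24, 31) + (4, 30). λ = (30 - 31)/(4 - 24) ≡ 36/17 mod 37. 17⁻¹ ≡ 24 (mod 37) since 17·24 = 408 ≡ 1, so λ ≡ 13.
  x = λ² - 24 - 4 = 169 - 28 ≡ 30; y = λ·(24 - 30) - 31 ≡ 2. → (30, 2)
6P: (30, 2) + (4, 30). λ = (30 - 2)/(4 - 30) ≡ 28/11 mod 37. 11⁻¹ ≡ 27 (mod 37), so λ ≡ 16.
  x = λ² - 30 - 4 = 256 - 34 ≡ 0; y = λ·(30 - 0) - 2 ≡ 34. → (0, 34)
7P: (0, 34) + (4, 30). λ = (30 - 34)/(4 - 0) ≡ 33/4 mod 37. 4⁻¹ ≡ 28 (mod 37), so λ ≡ 36.
  x = λ² - 0 - 4 = 1296 - 4 ≡ 34; y = λ·(0 - 34) - 34 ≡ 0. → (34, 0)
8P: (34, 0) + (4, 30). λ = (30 - 0)/(4 - 34) ≡ 30/7 mod 37. 7⁻¹ ≡ 16 (mod 37) since 7·16 = 112 ≡ 1, so λ ≡ 36.
  x = λ² - 34 - 4 = 1296 - 38 ≡ 0; y = λ·(34 - 0) - 0 ≡ 3. → (0, 3)
9P: (0, 3) + (4, 30). λ = (30 - 3)/(4 - 0) ≡ 27/4 mod 37. 4⁻¹ ≡ 28 (mod 37) since 4·28 = 112 ≡ 1, so λ ≡ 16.
  x = λ² - 0 - 4 = 256 - 4 ≡ 30; y = λ·(0 - 30) - 3 ≡ 35. → (30, 35)
10P: (30, 35) + (4, 30). λ = (30 - 35)/(4 - 30) ≡ 32/11 mod 37. 11⁻¹ ≡ 27 (mod 37) since 11·27 = 297 ≡ 1, so λ ≡ 13.
  x = λ² - 30 - 4 = 169 - 34 ≡ 24; y = λ·(30 - 24) - 35 ≡ 6. → (24, 6)
11P: (24, 6) + (4, 30). λ = (30 - 6)/(4 - 24) ≡ 24/17 mod 37. 17⁻¹ ≡ 24 (mod 37) since 17·24 = 408 ≡ 1, so λ ≡ 21.
  x = λ² - 24 - 4 = 441 - 28 ≡ 6; y = λ·(24 - 6) - 6 ≡ 2. → (6, 2)
12P: (6, 2) + (4, 30). λ = (30 - 2)/(4 - 6) ≡ 28/35 mod 37. 35⁻¹ ≡ 18 (mod 37), so λ ≡ 23.
  x = λ² - 6 - 4 = 529 - 10 ≡ 1; y = λ·(6 - 1) - 2 ≡ 2. → (1, 2)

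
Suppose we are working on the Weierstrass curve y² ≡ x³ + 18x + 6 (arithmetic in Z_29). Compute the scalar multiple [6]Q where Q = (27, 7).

(3, 0)

Repeated addition: build up to 6Q.
2Q: tangent at (27, 7): λ = (3·27² + 18)/(2·7) ≡ 1/14. 14⁻¹ ≡ 27 (mod 29) since 14·27 = 378 ≡ 1, so λ ≡ 1·27 ≡ 27.
  x = λ² - 27 - 27 = 729 - 54 ≡ 8; y = λ·(27 - 8) - 7 ≡ 13. → (8, 13)
3Q: (8, 13) + (27, 7). λ = (7 - 13)/(27 - 8) ≡ 23/19 mod 29. 19⁻¹ ≡ 26 (mod 29) since 19·26 = 494 ≡ 1, so λ ≡ 18.
  x = λ² - 8 - 27 = 324 - 35 ≡ 28; y = λ·(8 - 28) - 13 ≡ 4. → (28, 4)
4Q: (28, 4) + (27, 7). λ = (7 - 4)/(27 - 28) ≡ 3/28 mod 29. 28⁻¹ ≡ 28 (mod 29) since 28·28 = 784 ≡ 1, so λ ≡ 26.
  x = λ² - 28 - 27 = 676 - 55 ≡ 12; y = λ·(28 - 12) - 4 ≡ 6. → (12, 6)
5Q: (12, 6) + (27, 7). λ = (7 - 6)/(27 - 12) ≡ 1/15 mod 29. 15⁻¹ ≡ 2 (mod 29), so λ ≡ 2.
  x = λ² - 12 - 27 = 4 - 39 ≡ 23; y = λ·(12 - 23) - 6 ≡ 1. → (23, 1)
6Q: (23, 1) + (27, 7). λ = (7 - 1)/(27 - 23) ≡ 6/4 mod 29. 4⁻¹ ≡ 22 (mod 29), so λ ≡ 16.
  x = λ² - 23 - 27 = 256 - 50 ≡ 3; y = λ·(23 - 3) - 1 ≡ 0. → (3, 0)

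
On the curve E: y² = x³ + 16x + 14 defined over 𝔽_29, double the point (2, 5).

tangent at (2, 5): λ = (3·2² + 16)/(2·5) ≡ 28/10. 10⁻¹ ≡ 3 (mod 29), so λ ≡ 28·3 ≡ 26.
  x = λ² - 2 - 2 = 676 - 4 ≡ 5; y = λ·(2 - 5) - 5 ≡ 4. → (5, 4)

(5, 4)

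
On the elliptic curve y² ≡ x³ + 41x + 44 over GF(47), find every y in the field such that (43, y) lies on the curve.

2, 45

x³ + 41x + 44 = 81314 ≡ 4 (mod 47).
Square roots of 4 mod 47: 2 and 45 (since 2² = 4 ≡ 4).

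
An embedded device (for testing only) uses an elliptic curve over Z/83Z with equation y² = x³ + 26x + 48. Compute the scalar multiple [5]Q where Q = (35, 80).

(61, 38)

Repeated addition: build up to 5Q.
2Q: tangent at (35, 80): λ = (3·35² + 26)/(2·80) ≡ 49/77. 77⁻¹ ≡ 69 (mod 83), so λ ≡ 49·69 ≡ 61.
  x = λ² - 35 - 35 = 3721 - 70 ≡ 82; y = λ·(35 - 82) - 80 ≡ 41. → (82, 41)
3Q: (82, 41) + (35, 80). λ = (80 - 41)/(35 - 82) ≡ 39/36 mod 83. 36⁻¹ ≡ 30 (mod 83), so λ ≡ 8.
  x = λ² - 82 - 35 = 64 - 117 ≡ 30; y = λ·(82 - 30) - 41 ≡ 43. → (30, 43)
4Q: (30, 43) + (35, 80). λ = (80 - 43)/(35 - 30) ≡ 37/5 mod 83. 5⁻¹ ≡ 50 (mod 83), so λ ≡ 24.
  x = λ² - 30 - 35 = 576 - 65 ≡ 13; y = λ·(30 - 13) - 43 ≡ 33. → (13, 33)
5Q: (13, 33) + (35, 80). λ = (80 - 33)/(35 - 13) ≡ 47/22 mod 83. 22⁻¹ ≡ 34 (mod 83), so λ ≡ 21.
  x = λ² - 13 - 35 = 441 - 48 ≡ 61; y = λ·(13 - 61) - 33 ≡ 38. → (61, 38)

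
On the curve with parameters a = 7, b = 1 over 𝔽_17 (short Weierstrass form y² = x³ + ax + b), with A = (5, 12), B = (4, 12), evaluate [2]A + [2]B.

First 2A:
Repeated addition: build up to 2A.
2A: tangent at (5, 12): λ = (3·5² + 7)/(2·12) ≡ 14/7. 7⁻¹ ≡ 5 (mod 17), so λ ≡ 14·5 ≡ 2.
  x = λ² - 5 - 5 = 4 - 10 ≡ 11; y = λ·(5 - 11) - 12 ≡ 10. → (11, 10)
2A = (11, 10).
Next 2B:
Repeated addition: build up to 2B.
2B: tangent at (4, 12): λ = (3·4² + 7)/(2·12) ≡ 4/7. 7⁻¹ ≡ 5 (mod 17) since 7·5 = 35 ≡ 1, so λ ≡ 4·5 ≡ 3.
  x = λ² - 4 - 4 = 9 - 8 ≡ 1; y = λ·(4 - 1) - 12 ≡ 14. → (1, 14)
2B = (1, 14).
Finally 2A + 2B:
(11, 10) + (1, 14). λ = (14 - 10)/(1 - 11) ≡ 4/7 mod 17. 7⁻¹ ≡ 5 (mod 17), so λ ≡ 3.
  x = λ² - 11 - 1 = 9 - 12 ≡ 14; y = λ·(11 - 14) - 10 ≡ 15. → (14, 15)

(14, 15)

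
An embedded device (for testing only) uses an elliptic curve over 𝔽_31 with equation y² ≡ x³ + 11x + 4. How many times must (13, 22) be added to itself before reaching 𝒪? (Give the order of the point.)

3

2P: tangent at (13, 22): λ = (3·13² + 11)/(2·22) ≡ 22/13. 13⁻¹ ≡ 12 (mod 31), so λ ≡ 22·12 ≡ 16.
  x = λ² - 13 - 13 = 256 - 26 ≡ 13; y = λ·(13 - 13) - 22 ≡ 9. → (13, 9)
3P: (13, 9) + (13, 22): same x and y₁ ≡ -y₂, so the sum is 𝒪.
3P = 𝒪, so the order is 3.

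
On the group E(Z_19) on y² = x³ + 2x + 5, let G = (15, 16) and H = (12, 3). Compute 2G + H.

O

First 2G:
Repeated addition: build up to 2G.
2G: tangent at (15, 16): λ = (3·15² + 2)/(2·16) ≡ 12/13. 13⁻¹ ≡ 3 (mod 19), so λ ≡ 12·3 ≡ 17.
  x = λ² - 15 - 15 = 289 - 30 ≡ 12; y = λ·(15 - 12) - 16 ≡ 16. → (12, 16)
2G = (12, 16).
Finally 2G + H:
(12, 16) + (12, 3): same x and y₁ ≡ -y₂, so the sum is O.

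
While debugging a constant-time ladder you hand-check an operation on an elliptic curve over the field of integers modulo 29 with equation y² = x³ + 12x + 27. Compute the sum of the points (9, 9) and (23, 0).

(2, 1)

(9, 9) + (23, 0). λ = (0 - 9)/(23 - 9) ≡ 20/14 mod 29. 14⁻¹ ≡ 27 (mod 29), so λ ≡ 18.
  x = λ² - 9 - 23 = 324 - 32 ≡ 2; y = λ·(9 - 2) - 9 ≡ 1. → (2, 1)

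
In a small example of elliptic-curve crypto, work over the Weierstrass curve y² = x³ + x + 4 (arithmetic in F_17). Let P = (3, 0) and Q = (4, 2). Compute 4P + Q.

First 4P:
Repeated addition: build up to 4P.
2P: (3, 0) + (3, 0): same x and y₁ ≡ -y₂, so the sum is O.
3P: O + (3, 0) = (3, 0) (identity).
4P: (3, 0) + (3, 0): same x and y₁ ≡ -y₂, so the sum is O.
4P = O.
Finally 4P + Q:
O + (4, 2) = (4, 2) (identity).

(4, 2)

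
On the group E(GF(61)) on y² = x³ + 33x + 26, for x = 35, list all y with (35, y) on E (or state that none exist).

x³ + 33x + 26 = 44056 ≡ 14 (mod 61).
Square roots of 14 mod 61: 21 and 40 (since 21² = 441 ≡ 14).

21, 40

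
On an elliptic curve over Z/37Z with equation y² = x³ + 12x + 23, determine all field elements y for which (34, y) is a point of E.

16, 21

x³ + 12x + 23 = 39735 ≡ 34 (mod 37).
Square roots of 34 mod 37: 16 and 21 (since 16² = 256 ≡ 34).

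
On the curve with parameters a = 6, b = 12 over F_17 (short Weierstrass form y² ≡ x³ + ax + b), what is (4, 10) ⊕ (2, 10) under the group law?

(4, 10) + (2, 10). λ = (10 - 10)/(2 - 4) ≡ 0/15 mod 17. 15⁻¹ ≡ 8 (mod 17) since 15·8 = 120 ≡ 1, so λ ≡ 0.
  x = λ² - 4 - 2 = 0 - 6 ≡ 11; y = λ·(4 - 11) - 10 ≡ 7. → (11, 7)

(11, 7)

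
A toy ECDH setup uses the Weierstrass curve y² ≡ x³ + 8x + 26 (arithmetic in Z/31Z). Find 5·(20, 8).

(2, 22)

Write G = (20, 8).
Double-and-add on 5 = (101)₂. Start with G = (20, 8) for the leading 1-bit.
double: tangent at (20, 8): λ = (3·20² + 8)/(2·8) ≡ 30/16. 16⁻¹ ≡ 2 (mod 31) since 16·2 = 32 ≡ 1, so λ ≡ 30·2 ≡ 29.
  x = λ² - 20 - 20 = 841 - 40 ≡ 26; y = λ·(20 - 26) - 8 ≡ 4. → (26, 4)
double: tangent at (26, 4): λ = (3·26² + 8)/(2·4) ≡ 21/8. 8⁻¹ ≡ 4 (mod 31), so λ ≡ 21·4 ≡ 22.
  x = λ² - 26 - 26 = 484 - 52 ≡ 29; y = λ·(26 - 29) - 4 ≡ 23. → (29, 23)
add G: (29, 23) + (20, 8). λ = (8 - 23)/(20 - 29) ≡ 16/22 mod 31. 22⁻¹ ≡ 24 (mod 31) since 22·24 = 528 ≡ 1, so λ ≡ 12.
  x = λ² - 29 - 20 = 144 - 49 ≡ 2; y = λ·(29 - 2) - 23 ≡ 22. → (2, 22)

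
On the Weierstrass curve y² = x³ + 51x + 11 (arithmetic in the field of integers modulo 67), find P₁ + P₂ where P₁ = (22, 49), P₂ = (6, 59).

(53, 29)

(22, 49) + (6, 59). λ = (59 - 49)/(6 - 22) ≡ 10/51 mod 67. 51⁻¹ ≡ 46 (mod 67) since 51·46 = 2346 ≡ 1, so λ ≡ 58.
  x = λ² - 22 - 6 = 3364 - 28 ≡ 53; y = λ·(22 - 53) - 49 ≡ 29. → (53, 29)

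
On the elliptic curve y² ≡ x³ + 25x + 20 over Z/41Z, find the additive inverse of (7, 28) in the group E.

-(7, 28) = (7, -28 mod 41) = (7, 13).

(7, 13)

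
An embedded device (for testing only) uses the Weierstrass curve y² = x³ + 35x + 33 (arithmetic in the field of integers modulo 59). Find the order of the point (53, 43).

2P: tangent at (53, 43): λ = (3·53² + 35)/(2·43) ≡ 25/27. 27⁻¹ ≡ 35 (mod 59) since 27·35 = 945 ≡ 1, so λ ≡ 25·35 ≡ 49.
  x = λ² - 53 - 53 = 2401 - 106 ≡ 53; y = λ·(53 - 53) - 43 ≡ 16. → (53, 16)
3P: (53, 16) + (53, 43): same x and y₁ ≡ -y₂, so the sum is O.
3P = O, so the order is 3.

3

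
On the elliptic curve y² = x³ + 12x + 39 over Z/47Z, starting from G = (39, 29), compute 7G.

(39, 18)

Double-and-add on 7 = (111)₂. Start with G = (39, 29) for the leading 1-bit.
double: tangent at (39, 29): λ = (3·39² + 12)/(2·29) ≡ 16/11. 11⁻¹ ≡ 30 (mod 47), so λ ≡ 16·30 ≡ 10.
  x = λ² - 39 - 39 = 100 - 78 ≡ 22; y = λ·(39 - 22) - 29 ≡ 0. → (22, 0)
add G: (22, 0) + (39, 29). λ = (29 - 0)/(39 - 22) ≡ 29/17 mod 47. 17⁻¹ ≡ 36 (mod 47) since 17·36 = 612 ≡ 1, so λ ≡ 10.
  x = λ² - 22 - 39 = 100 - 61 ≡ 39; y = λ·(22 - 39) - 0 ≡ 18. → (39, 18)
double: tangent at (39, 18): λ = (3·39² + 12)/(2·18) ≡ 16/36. 36⁻¹ ≡ 17 (mod 47) since 36·17 = 612 ≡ 1, so λ ≡ 16·17 ≡ 37.
  x = λ² - 39 - 39 = 1369 - 78 ≡ 22; y = λ·(39 - 22) - 18 ≡ 0. → (22, 0)
add G: (22, 0) + (39, 29). λ = (29 - 0)/(39 - 22) ≡ 29/17 mod 47. 17⁻¹ ≡ 36 (mod 47), so λ ≡ 10.
  x = λ² - 22 - 39 = 100 - 61 ≡ 39; y = λ·(22 - 39) - 0 ≡ 18. → (39, 18)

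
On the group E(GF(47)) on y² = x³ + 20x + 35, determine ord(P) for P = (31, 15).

2P: tangent at (31, 15): λ = (3·31² + 20)/(2·15) ≡ 36/30. 30⁻¹ ≡ 11 (mod 47) since 30·11 = 330 ≡ 1, so λ ≡ 36·11 ≡ 20.
  x = λ² - 31 - 31 = 400 - 62 ≡ 9; y = λ·(31 - 9) - 15 ≡ 2. → (9, 2)
3P: (9, 2) + (31, 15). λ = (15 - 2)/(31 - 9) ≡ 13/22 mod 47. 22⁻¹ ≡ 15 (mod 47), so λ ≡ 7.
  x = λ² - 9 - 31 = 49 - 40 ≡ 9; y = λ·(9 - 9) - 2 ≡ 45. → (9, 45)
4P: (9, 45) + (31, 15). λ = (15 - 45)/(31 - 9) ≡ 17/22 mod 47. 22⁻¹ ≡ 15 (mod 47) since 22·15 = 330 ≡ 1, so λ ≡ 20.
  x = λ² - 9 - 31 = 400 - 40 ≡ 31; y = λ·(9 - 31) - 45 ≡ 32. → (31, 32)
5P: (31, 32) + (31, 15): same x and y₁ ≡ -y₂, so the sum is 𝒪.
5P = 𝒪, so the order is 5.

5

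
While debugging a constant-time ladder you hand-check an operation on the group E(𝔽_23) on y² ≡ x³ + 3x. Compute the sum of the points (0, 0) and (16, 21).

(0, 0) + (16, 21). λ = (21 - 0)/(16 - 0) ≡ 21/16 mod 23. 16⁻¹ ≡ 13 (mod 23), so λ ≡ 20.
  x = λ² - 0 - 16 = 400 - 16 ≡ 16; y = λ·(0 - 16) - 0 ≡ 2. → (16, 2)

(16, 2)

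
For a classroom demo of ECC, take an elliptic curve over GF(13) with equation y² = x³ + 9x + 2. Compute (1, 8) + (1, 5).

The two points share x = 1 and their y-coordinates satisfy 8 + 5 ≡ 0 (mod 13), so they are inverses. Their sum is ∞.

O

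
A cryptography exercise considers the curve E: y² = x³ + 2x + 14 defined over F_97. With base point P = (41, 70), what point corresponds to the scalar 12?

(14, 19)

Double-and-add on 12 = (1100)₂. Start with P = (41, 70) for the leading 1-bit.
double: tangent at (41, 70): λ = (3·41² + 2)/(2·70) ≡ 1/43. 43⁻¹ ≡ 88 (mod 97), so λ ≡ 1·88 ≡ 88.
  x = λ² - 41 - 41 = 7744 - 82 ≡ 96; y = λ·(41 - 96) - 70 ≡ 37. → (96, 37)
add P: (96, 37) + (41, 70). λ = (70 - 37)/(41 - 96) ≡ 33/42 mod 97. 42⁻¹ ≡ 67 (mod 97) since 42·67 = 2814 ≡ 1, so λ ≡ 77.
  x = λ² - 96 - 41 = 5929 - 137 ≡ 69; y = λ·(96 - 69) - 37 ≡ 5. → (69, 5)
double: tangent at (69, 5): λ = (3·69² + 2)/(2·5) ≡ 26/10. 10⁻¹ ≡ 68 (mod 97), so λ ≡ 26·68 ≡ 22.
  x = λ² - 69 - 69 = 484 - 138 ≡ 55; y = λ·(69 - 55) - 5 ≡ 12. → (55, 12)
double: tangent at (55, 12): λ = (3·55² + 2)/(2·12) ≡ 56/24. 24⁻¹ ≡ 93 (mod 97) since 24·93 = 2232 ≡ 1, so λ ≡ 56·93 ≡ 67.
  x = λ² - 55 - 55 = 4489 - 110 ≡ 14; y = λ·(55 - 14) - 12 ≡ 19. → (14, 19)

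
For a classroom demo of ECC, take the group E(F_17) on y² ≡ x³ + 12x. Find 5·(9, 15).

Write G = (9, 15).
Double-and-add on 5 = (101)₂. Start with G = (9, 15) for the leading 1-bit.
double: tangent at (9, 15): λ = (3·9² + 12)/(2·15) ≡ 0/13. 13⁻¹ ≡ 4 (mod 17), so λ ≡ 0·4 ≡ 0.
  x = λ² - 9 - 9 = 0 - 18 ≡ 16; y = λ·(9 - 16) - 15 ≡ 2. → (16, 2)
double: tangent at (16, 2): λ = (3·16² + 12)/(2·2) ≡ 15/4. 4⁻¹ ≡ 13 (mod 17) since 4·13 = 52 ≡ 1, so λ ≡ 15·13 ≡ 8.
  x = λ² - 16 - 16 = 64 - 32 ≡ 15; y = λ·(16 - 15) - 2 ≡ 6. → (15, 6)
add G: (15, 6) + (9, 15). λ = (15 - 6)/(9 - 15) ≡ 9/11 mod 17. 11⁻¹ ≡ 14 (mod 17), so λ ≡ 7.
  x = λ² - 15 - 9 = 49 - 24 ≡ 8; y = λ·(15 - 8) - 6 ≡ 9. → (8, 9)

(8, 9)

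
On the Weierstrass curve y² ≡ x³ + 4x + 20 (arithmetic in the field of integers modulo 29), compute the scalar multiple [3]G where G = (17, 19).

(2, 23)

Repeated addition: build up to 3G.
2G: tangent at (17, 19): λ = (3·17² + 4)/(2·19) ≡ 1/9. 9⁻¹ ≡ 13 (mod 29), so λ ≡ 1·13 ≡ 13.
  x = λ² - 17 - 17 = 169 - 34 ≡ 19; y = λ·(17 - 19) - 19 ≡ 13. → (19, 13)
3G: (19, 13) + (17, 19). λ = (19 - 13)/(17 - 19) ≡ 6/27 mod 29. 27⁻¹ ≡ 14 (mod 29), so λ ≡ 26.
  x = λ² - 19 - 17 = 676 - 36 ≡ 2; y = λ·(19 - 2) - 13 ≡ 23. → (2, 23)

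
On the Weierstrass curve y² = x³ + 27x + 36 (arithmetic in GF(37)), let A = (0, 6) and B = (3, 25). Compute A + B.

(0, 6) + (3, 25). λ = (25 - 6)/(3 - 0) ≡ 19/3 mod 37. 3⁻¹ ≡ 25 (mod 37), so λ ≡ 31.
  x = λ² - 0 - 3 = 961 - 3 ≡ 33; y = λ·(0 - 33) - 6 ≡ 7. → (33, 7)

(33, 7)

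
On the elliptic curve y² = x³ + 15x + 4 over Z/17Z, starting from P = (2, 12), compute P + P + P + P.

O

Double-and-add on 4 = (100)₂. Start with P = (2, 12) for the leading 1-bit.
double: tangent at (2, 12): λ = (3·2² + 15)/(2·12) ≡ 10/7. 7⁻¹ ≡ 5 (mod 17), so λ ≡ 10·5 ≡ 16.
  x = λ² - 2 - 2 = 256 - 4 ≡ 14; y = λ·(2 - 14) - 12 ≡ 0. → (14, 0)
double: (14, 0) + (14, 0): same x and y₁ ≡ -y₂, so the sum is the point at infinity.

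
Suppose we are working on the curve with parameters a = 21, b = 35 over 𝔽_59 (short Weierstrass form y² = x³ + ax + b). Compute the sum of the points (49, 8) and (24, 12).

(49, 8) + (24, 12). λ = (12 - 8)/(24 - 49) ≡ 4/34 mod 59. 34⁻¹ ≡ 33 (mod 59) since 34·33 = 1122 ≡ 1, so λ ≡ 14.
  x = λ² - 49 - 24 = 196 - 73 ≡ 5; y = λ·(49 - 5) - 8 ≡ 18. → (5, 18)

(5, 18)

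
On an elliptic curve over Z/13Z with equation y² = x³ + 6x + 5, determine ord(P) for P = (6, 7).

6

2P: tangent at (6, 7): λ = (3·6² + 6)/(2·7) ≡ 10/1. 1⁻¹ ≡ 1 (mod 13) since 1·1 = 1 ≡ 1, so λ ≡ 10·1 ≡ 10.
  x = λ² - 6 - 6 = 100 - 12 ≡ 10; y = λ·(6 - 10) - 7 ≡ 5. → (10, 5)
3P: (10, 5) + (6, 7). λ = (7 - 5)/(6 - 10) ≡ 2/9 mod 13. 9⁻¹ ≡ 3 (mod 13) since 9·3 = 27 ≡ 1, so λ ≡ 6.
  x = λ² - 10 - 6 = 36 - 16 ≡ 7; y = λ·(10 - 7) - 5 ≡ 0. → (7, 0)
4P: (7, 0) + (6, 7). λ = (7 - 0)/(6 - 7) ≡ 7/12 mod 13. 12⁻¹ ≡ 12 (mod 13), so λ ≡ 6.
  x = λ² - 7 - 6 = 36 - 13 ≡ 10; y = λ·(7 - 10) - 0 ≡ 8. → (10, 8)
5P: (10, 8) + (6, 7). λ = (7 - 8)/(6 - 10) ≡ 12/9 mod 13. 9⁻¹ ≡ 3 (mod 13), so λ ≡ 10.
  x = λ² - 10 - 6 = 100 - 16 ≡ 6; y = λ·(10 - 6) - 8 ≡ 6. → (6, 6)
6P: (6, 6) + (6, 7): same x and y₁ ≡ -y₂, so the sum is O.
6P = O, so the order is 6.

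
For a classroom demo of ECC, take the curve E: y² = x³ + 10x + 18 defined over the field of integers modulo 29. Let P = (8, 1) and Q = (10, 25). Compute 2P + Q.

(6, 2)

First 2P:
Repeated addition: build up to 2P.
2P: tangent at (8, 1): λ = (3·8² + 10)/(2·1) ≡ 28/2. 2⁻¹ ≡ 15 (mod 29), so λ ≡ 28·15 ≡ 14.
  x = λ² - 8 - 8 = 196 - 16 ≡ 6; y = λ·(8 - 6) - 1 ≡ 27. → (6, 27)
2P = (6, 27).
Finally 2P + Q:
(6, 27) + (10, 25). λ = (25 - 27)/(10 - 6) ≡ 27/4 mod 29. 4⁻¹ ≡ 22 (mod 29), so λ ≡ 14.
  x = λ² - 6 - 10 = 196 - 16 ≡ 6; y = λ·(6 - 6) - 27 ≡ 2. → (6, 2)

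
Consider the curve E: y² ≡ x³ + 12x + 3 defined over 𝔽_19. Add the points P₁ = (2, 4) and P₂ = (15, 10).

(2, 4) + (15, 10). λ = (10 - 4)/(15 - 2) ≡ 6/13 mod 19. 13⁻¹ ≡ 3 (mod 19), so λ ≡ 18.
  x = λ² - 2 - 15 = 324 - 17 ≡ 3; y = λ·(2 - 3) - 4 ≡ 16. → (3, 16)

(3, 16)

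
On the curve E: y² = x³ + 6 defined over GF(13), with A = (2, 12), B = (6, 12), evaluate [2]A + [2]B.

First 2A:
Repeated addition: build up to 2A.
2A: tangent at (2, 12): λ = (3·2² + 0)/(2·12) ≡ 12/11. 11⁻¹ ≡ 6 (mod 13) since 11·6 = 66 ≡ 1, so λ ≡ 12·6 ≡ 7.
  x = λ² - 2 - 2 = 49 - 4 ≡ 6; y = λ·(2 - 6) - 12 ≡ 12. → (6, 12)
2A = (6, 12).
Next 2B:
Repeated addition: build up to 2B.
2B: tangent at (6, 12): λ = (3·6² + 0)/(2·12) ≡ 4/11. 11⁻¹ ≡ 6 (mod 13) since 11·6 = 66 ≡ 1, so λ ≡ 4·6 ≡ 11.
  x = λ² - 6 - 6 = 121 - 12 ≡ 5; y = λ·(6 - 5) - 12 ≡ 12. → (5, 12)
2B = (5, 12).
Finally 2A + 2B:
(6, 12) + (5, 12). λ = (12 - 12)/(5 - 6) ≡ 0/12 mod 13. 12⁻¹ ≡ 12 (mod 13), so λ ≡ 0.
  x = λ² - 6 - 5 = 0 - 11 ≡ 2; y = λ·(6 - 2) - 12 ≡ 1. → (2, 1)

(2, 1)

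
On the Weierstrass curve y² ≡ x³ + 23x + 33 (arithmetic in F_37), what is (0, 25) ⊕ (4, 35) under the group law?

(30, 11)

(0, 25) + (4, 35). λ = (35 - 25)/(4 - 0) ≡ 10/4 mod 37. 4⁻¹ ≡ 28 (mod 37), so λ ≡ 21.
  x = λ² - 0 - 4 = 441 - 4 ≡ 30; y = λ·(0 - 30) - 25 ≡ 11. → (30, 11)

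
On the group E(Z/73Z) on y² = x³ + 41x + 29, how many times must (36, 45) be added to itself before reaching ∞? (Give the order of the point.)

10

2P: tangent at (36, 45): λ = (3·36² + 41)/(2·45) ≡ 60/17. 17⁻¹ ≡ 43 (mod 73) since 17·43 = 731 ≡ 1, so λ ≡ 60·43 ≡ 25.
  x = λ² - 36 - 36 = 625 - 72 ≡ 42; y = λ·(36 - 42) - 45 ≡ 24. → (42, 24)
3P: (42, 24) + (36, 45). λ = (45 - 24)/(36 - 42) ≡ 21/67 mod 73. 67⁻¹ ≡ 12 (mod 73) since 67·12 = 804 ≡ 1, so λ ≡ 33.
  x = λ² - 42 - 36 = 1089 - 78 ≡ 62; y = λ·(42 - 62) - 24 ≡ 46. → (62, 46)
4P: (62, 46) + (36, 45). λ = (45 - 46)/(36 - 62) ≡ 72/47 mod 73. 47⁻¹ ≡ 14 (mod 73), so λ ≡ 59.
  x = λ² - 62 - 36 = 3481 - 98 ≡ 25; y = λ·(62 - 25) - 46 ≡ 20. → (25, 20)
5P: (25, 20) + (36, 45). λ = (45 - 20)/(36 - 25) ≡ 25/11 mod 73. 11⁻¹ ≡ 20 (mod 73), so λ ≡ 62.
  x = λ² - 25 - 36 = 3844 - 61 ≡ 60; y = λ·(25 - 60) - 20 ≡ 0. → (60, 0)
6P: (60, 0) + (36, 45). λ = (45 - 0)/(36 - 60) ≡ 45/49 mod 73. 49⁻¹ ≡ 3 (mod 73), so λ ≡ 62.
  x = λ² - 60 - 36 = 3844 - 96 ≡ 25; y = λ·(60 - 25) - 0 ≡ 53. → (25, 53)
7P: (25, 53) + (36, 45). λ = (45 - 53)/(36 - 25) ≡ 65/11 mod 73. 11⁻¹ ≡ 20 (mod 73), so λ ≡ 59.
  x = λ² - 25 - 36 = 3481 - 61 ≡ 62; y = λ·(25 - 62) - 53 ≡ 27. → (62, 27)
8P: (62, 27) + (36, 45). λ = (45 - 27)/(36 - 62) ≡ 18/47 mod 73. 47⁻¹ ≡ 14 (mod 73), so λ ≡ 33.
  x = λ² - 62 - 36 = 1089 - 98 ≡ 42; y = λ·(62 - 42) - 27 ≡ 49. → (42, 49)
9P: (42, 49) + (36, 45). λ = (45 - 49)/(36 - 42) ≡ 69/67 mod 73. 67⁻¹ ≡ 12 (mod 73), so λ ≡ 25.
  x = λ² - 42 - 36 = 625 - 78 ≡ 36; y = λ·(42 - 36) - 49 ≡ 28. → (36, 28)
10P: (36, 28) + (36, 45): same x and y₁ ≡ -y₂, so the sum is ∞.
10P = ∞, so the order is 10.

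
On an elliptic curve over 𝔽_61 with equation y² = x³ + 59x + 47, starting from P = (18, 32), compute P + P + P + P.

Double-and-add on 4 = (100)₂. Start with P = (18, 32) for the leading 1-bit.
double: tangent at (18, 32): λ = (3·18² + 59)/(2·32) ≡ 55/3. 3⁻¹ ≡ 41 (mod 61), so λ ≡ 55·41 ≡ 59.
  x = λ² - 18 - 18 = 3481 - 36 ≡ 29; y = λ·(18 - 29) - 32 ≡ 51. → (29, 51)
double: tangent at (29, 51): λ = (3·29² + 59)/(2·51) ≡ 20/41. 41⁻¹ ≡ 3 (mod 61), so λ ≡ 20·3 ≡ 60.
  x = λ² - 29 - 29 = 3600 - 58 ≡ 4; y = λ·(29 - 4) - 51 ≡ 46. → (4, 46)

(4, 46)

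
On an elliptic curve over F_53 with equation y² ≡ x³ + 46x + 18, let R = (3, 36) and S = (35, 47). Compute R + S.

(3, 36) + (35, 47). λ = (47 - 36)/(35 - 3) ≡ 11/32 mod 53. 32⁻¹ ≡ 5 (mod 53) since 32·5 = 160 ≡ 1, so λ ≡ 2.
  x = λ² - 3 - 35 = 4 - 38 ≡ 19; y = λ·(3 - 19) - 36 ≡ 38. → (19, 38)

(19, 38)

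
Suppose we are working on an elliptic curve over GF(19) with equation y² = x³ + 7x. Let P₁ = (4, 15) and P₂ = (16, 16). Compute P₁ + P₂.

(4, 15) + (16, 16). λ = (16 - 15)/(16 - 4) ≡ 1/12 mod 19. 12⁻¹ ≡ 8 (mod 19), so λ ≡ 8.
  x = λ² - 4 - 16 = 64 - 20 ≡ 6; y = λ·(4 - 6) - 15 ≡ 7. → (6, 7)

(6, 7)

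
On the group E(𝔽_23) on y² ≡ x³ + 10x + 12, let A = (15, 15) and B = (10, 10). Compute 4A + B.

(3, 0)

First 4A:
Repeated addition: build up to 4A.
2A: tangent at (15, 15): λ = (3·15² + 10)/(2·15) ≡ 18/7. 7⁻¹ ≡ 10 (mod 23), so λ ≡ 18·10 ≡ 19.
  x = λ² - 15 - 15 = 361 - 30 ≡ 9; y = λ·(15 - 9) - 15 ≡ 7. → (9, 7)
3A: (9, 7) + (15, 15). λ = (15 - 7)/(15 - 9) ≡ 8/6 mod 23. 6⁻¹ ≡ 4 (mod 23), so λ ≡ 9.
  x = λ² - 9 - 15 = 81 - 24 ≡ 11; y = λ·(9 - 11) - 7 ≡ 21. → (11, 21)
4A: (11, 21) + (15, 15). λ = (15 - 21)/(15 - 11) ≡ 17/4 mod 23. 4⁻¹ ≡ 6 (mod 23), so λ ≡ 10.
  x = λ² - 11 - 15 = 100 - 26 ≡ 5; y = λ·(11 - 5) - 21 ≡ 16. → (5, 16)
4A = (5, 16).
Finally 4A + B:
(5, 16) + (10, 10). λ = (10 - 16)/(10 - 5) ≡ 17/5 mod 23. 5⁻¹ ≡ 14 (mod 23), so λ ≡ 8.
  x = λ² - 5 - 10 = 64 - 15 ≡ 3; y = λ·(5 - 3) - 16 ≡ 0. → (3, 0)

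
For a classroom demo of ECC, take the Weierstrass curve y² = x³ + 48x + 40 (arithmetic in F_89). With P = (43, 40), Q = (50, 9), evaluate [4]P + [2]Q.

First 4P:
Double-and-add on 4 = (100)₂. Start with P = (43, 40) for the leading 1-bit.
double: tangent at (43, 40): λ = (3·43² + 48)/(2·40) ≡ 77/80. 80⁻¹ ≡ 79 (mod 89), so λ ≡ 77·79 ≡ 31.
  x = λ² - 43 - 43 = 961 - 86 ≡ 74; y = λ·(43 - 74) - 40 ≡ 67. → (74, 67)
double: tangent at (74, 67): λ = (3·74² + 48)/(2·67) ≡ 11/45. 45⁻¹ ≡ 2 (mod 89) since 45·2 = 90 ≡ 1, so λ ≡ 11·2 ≡ 22.
  x = λ² - 74 - 74 = 484 - 148 ≡ 69; y = λ·(74 - 69) - 67 ≡ 43. → (69, 43)
4P = (69, 43).
Next 2Q:
Repeated addition: build up to 2Q.
2Q: tangent at (50, 9): λ = (3·50² + 48)/(2·9) ≡ 72/18. 18⁻¹ ≡ 5 (mod 89) since 18·5 = 90 ≡ 1, so λ ≡ 72·5 ≡ 4.
  x = λ² - 50 - 50 = 16 - 100 ≡ 5; y = λ·(50 - 5) - 9 ≡ 82. → (5, 82)
2Q = (5, 82).
Finally 4P + 2Q:
(69, 43) + (5, 82). λ = (82 - 43)/(5 - 69) ≡ 39/25 mod 89. 25⁻¹ ≡ 57 (mod 89), so λ ≡ 87.
  x = λ² - 69 - 5 = 7569 - 74 ≡ 19; y = λ·(69 - 19) - 43 ≡ 35. → (19, 35)

(19, 35)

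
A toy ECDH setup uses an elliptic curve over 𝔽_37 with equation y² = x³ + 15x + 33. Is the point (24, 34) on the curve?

yes

y² = 34² ≡ 9; x³ + 15x + 33 = 14217 ≡ 9 (mod 37). 9 = 9.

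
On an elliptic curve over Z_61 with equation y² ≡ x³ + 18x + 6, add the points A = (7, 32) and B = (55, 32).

(7, 32) + (55, 32). λ = (32 - 32)/(55 - 7) ≡ 0/48 mod 61. 48⁻¹ ≡ 14 (mod 61), so λ ≡ 0.
  x = λ² - 7 - 55 = 0 - 62 ≡ 60; y = λ·(7 - 60) - 32 ≡ 29. → (60, 29)

(60, 29)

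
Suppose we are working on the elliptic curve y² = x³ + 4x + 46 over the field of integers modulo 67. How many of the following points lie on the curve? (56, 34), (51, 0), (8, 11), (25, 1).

(56, 34): 34² ≡ 17, rhs ≡ 11 → off.
(51, 0): 0² ≡ 0, rhs ≡ 40 → off.
(8, 11): 11² ≡ 54, rhs ≡ 54 → on.
(25, 1): 1² ≡ 1, rhs ≡ 26 → off.

1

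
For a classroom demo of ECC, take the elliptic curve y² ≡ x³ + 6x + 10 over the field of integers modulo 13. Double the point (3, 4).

tangent at (3, 4): λ = (3·3² + 6)/(2·4) ≡ 7/8. 8⁻¹ ≡ 5 (mod 13), so λ ≡ 7·5 ≡ 9.
  x = λ² - 3 - 3 = 81 - 6 ≡ 10; y = λ·(3 - 10) - 4 ≡ 11. → (10, 11)

(10, 11)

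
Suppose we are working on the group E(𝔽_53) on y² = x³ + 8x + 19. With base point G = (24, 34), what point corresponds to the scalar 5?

Repeated addition: build up to 5G.
2G: tangent at (24, 34): λ = (3·24² + 8)/(2·34) ≡ 40/15. 15⁻¹ ≡ 46 (mod 53), so λ ≡ 40·46 ≡ 38.
  x = λ² - 24 - 24 = 1444 - 48 ≡ 18; y = λ·(24 - 18) - 34 ≡ 35. → (18, 35)
3G: (18, 35) + (24, 34). λ = (34 - 35)/(24 - 18) ≡ 52/6 mod 53. 6⁻¹ ≡ 9 (mod 53), so λ ≡ 44.
  x = λ² - 18 - 24 = 1936 - 42 ≡ 39; y = λ·(18 - 39) - 35 ≡ 48. → (39, 48)
4G: (39, 48) + (24, 34). λ = (34 - 48)/(24 - 39) ≡ 39/38 mod 53. 38⁻¹ ≡ 7 (mod 53) since 38·7 = 266 ≡ 1, so λ ≡ 8.
  x = λ² - 39 - 24 = 64 - 63 ≡ 1; y = λ·(39 - 1) - 48 ≡ 44. → (1, 44)
5G: (1, 44) + (24, 34). λ = (34 - 44)/(24 - 1) ≡ 43/23 mod 53. 23⁻¹ ≡ 30 (mod 53) since 23·30 = 690 ≡ 1, so λ ≡ 18.
  x = λ² - 1 - 24 = 324 - 25 ≡ 34; y = λ·(1 - 34) - 44 ≡ 51. → (34, 51)

(34, 51)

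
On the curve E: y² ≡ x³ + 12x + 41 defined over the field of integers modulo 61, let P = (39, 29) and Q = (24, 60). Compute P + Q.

(2, 45)

(39, 29) + (24, 60). λ = (60 - 29)/(24 - 39) ≡ 31/46 mod 61. 46⁻¹ ≡ 4 (mod 61), so λ ≡ 2.
  x = λ² - 39 - 24 = 4 - 63 ≡ 2; y = λ·(39 - 2) - 29 ≡ 45. → (2, 45)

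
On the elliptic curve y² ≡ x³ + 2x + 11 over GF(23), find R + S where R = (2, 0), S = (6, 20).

(17, 17)

(2, 0) + (6, 20). λ = (20 - 0)/(6 - 2) ≡ 20/4 mod 23. 4⁻¹ ≡ 6 (mod 23) since 4·6 = 24 ≡ 1, so λ ≡ 5.
  x = λ² - 2 - 6 = 25 - 8 ≡ 17; y = λ·(2 - 17) - 0 ≡ 17. → (17, 17)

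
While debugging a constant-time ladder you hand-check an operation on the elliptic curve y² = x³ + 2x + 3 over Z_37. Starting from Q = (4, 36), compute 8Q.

Double-and-add on 8 = (1000)₂. Start with Q = (4, 36) for the leading 1-bit.
double: tangent at (4, 36): λ = (3·4² + 2)/(2·36) ≡ 13/35. 35⁻¹ ≡ 18 (mod 37) since 35·18 = 630 ≡ 1, so λ ≡ 13·18 ≡ 12.
  x = λ² - 4 - 4 = 144 - 8 ≡ 25; y = λ·(4 - 25) - 36 ≡ 8. → (25, 8)
double: tangent at (25, 8): λ = (3·25² + 2)/(2·8) ≡ 27/16. 16⁻¹ ≡ 7 (mod 37), so λ ≡ 27·7 ≡ 4.
  x = λ² - 25 - 25 = 16 - 50 ≡ 3; y = λ·(25 - 3) - 8 ≡ 6. → (3, 6)
double: tangent at (3, 6): λ = (3·3² + 2)/(2·6) ≡ 29/12. 12⁻¹ ≡ 34 (mod 37) since 12·34 = 408 ≡ 1, so λ ≡ 29·34 ≡ 24.
  x = λ² - 3 - 3 = 576 - 6 ≡ 15; y = λ·(3 - 15) - 6 ≡ 2. → (15, 2)

(15, 2)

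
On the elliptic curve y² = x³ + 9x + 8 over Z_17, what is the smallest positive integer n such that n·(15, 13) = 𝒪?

2P: tangent at (15, 13): λ = (3·15² + 9)/(2·13) ≡ 4/9. 9⁻¹ ≡ 2 (mod 17), so λ ≡ 4·2 ≡ 8.
  x = λ² - 15 - 15 = 64 - 30 ≡ 0; y = λ·(15 - 0) - 13 ≡ 5. → (0, 5)
3P: (0, 5) + (15, 13). λ = (13 - 5)/(15 - 0) ≡ 8/15 mod 17. 15⁻¹ ≡ 8 (mod 17), so λ ≡ 13.
  x = λ² - 0 - 15 = 169 - 15 ≡ 1; y = λ·(0 - 1) - 5 ≡ 16. → (1, 16)
4P: (1, 16) + (15, 13). λ = (13 - 16)/(15 - 1) ≡ 14/14 mod 17. 14⁻¹ ≡ 11 (mod 17), so λ ≡ 1.
  x = λ² - 1 - 15 = 1 - 16 ≡ 2; y = λ·(1 - 2) - 16 ≡ 0. → (2, 0)
5P: (2, 0) + (15, 13). λ = (13 - 0)/(15 - 2) ≡ 13/13 mod 17. 13⁻¹ ≡ 4 (mod 17) since 13·4 = 52 ≡ 1, so λ ≡ 1.
  x = λ² - 2 - 15 = 1 - 17 ≡ 1; y = λ·(2 - 1) - 0 ≡ 1. → (1, 1)
6P: (1, 1) + (15, 13). λ = (13 - 1)/(15 - 1) ≡ 12/14 mod 17. 14⁻¹ ≡ 11 (mod 17) since 14·11 = 154 ≡ 1, so λ ≡ 13.
  x = λ² - 1 - 15 = 169 - 16 ≡ 0; y = λ·(1 - 0) - 1 ≡ 12. → (0, 12)
7P: (0, 12) + (15, 13). λ = (13 - 12)/(15 - 0) ≡ 1/15 mod 17. 15⁻¹ ≡ 8 (mod 17) since 15·8 = 120 ≡ 1, so λ ≡ 8.
  x = λ² - 0 - 15 = 64 - 15 ≡ 15; y = λ·(0 - 15) - 12 ≡ 4. → (15, 4)
8P: (15, 4) + (15, 13): same x and y₁ ≡ -y₂, so the sum is 𝒪.
8P = 𝒪, so the order is 8.

8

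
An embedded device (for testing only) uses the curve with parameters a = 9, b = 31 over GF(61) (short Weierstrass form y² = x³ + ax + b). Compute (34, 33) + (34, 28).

O

The two points share x = 34 and their y-coordinates satisfy 33 + 28 ≡ 0 (mod 61), so they are inverses. Their sum is the point at infinity.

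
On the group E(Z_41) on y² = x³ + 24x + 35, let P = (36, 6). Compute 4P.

(21, 1)

Double-and-add on 4 = (100)₂. Start with P = (36, 6) for the leading 1-bit.
double: tangent at (36, 6): λ = (3·36² + 24)/(2·6) ≡ 17/12. 12⁻¹ ≡ 24 (mod 41), so λ ≡ 17·24 ≡ 39.
  x = λ² - 36 - 36 = 1521 - 72 ≡ 14; y = λ·(36 - 14) - 6 ≡ 32. → (14, 32)
double: tangent at (14, 32): λ = (3·14² + 24)/(2·32) ≡ 38/23. 23⁻¹ ≡ 25 (mod 41), so λ ≡ 38·25 ≡ 7.
  x = λ² - 14 - 14 = 49 - 28 ≡ 21; y = λ·(14 - 21) - 32 ≡ 1. → (21, 1)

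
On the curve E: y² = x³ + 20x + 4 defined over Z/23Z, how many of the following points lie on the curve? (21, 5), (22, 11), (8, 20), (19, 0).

(21, 5): 5² ≡ 2, rhs ≡ 2 → on.
(22, 11): 11² ≡ 6, rhs ≡ 6 → on.
(8, 20): 20² ≡ 9, rhs ≡ 9 → on.
(19, 0): 0² ≡ 0, rhs ≡ 21 → off.

3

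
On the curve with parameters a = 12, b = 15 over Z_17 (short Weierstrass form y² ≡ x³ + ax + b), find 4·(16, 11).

(16, 6)

Write P = (16, 11).
Double-and-add on 4 = (100)₂. Start with P = (16, 11) for the leading 1-bit.
double: tangent at (16, 11): λ = (3·16² + 12)/(2·11) ≡ 15/5. 5⁻¹ ≡ 7 (mod 17), so λ ≡ 15·7 ≡ 3.
  x = λ² - 16 - 16 = 9 - 32 ≡ 11; y = λ·(16 - 11) - 11 ≡ 4. → (11, 4)
double: tangent at (11, 4): λ = (3·11² + 12)/(2·4) ≡ 1/8. 8⁻¹ ≡ 15 (mod 17), so λ ≡ 1·15 ≡ 15.
  x = λ² - 11 - 11 = 225 - 22 ≡ 16; y = λ·(11 - 16) - 4 ≡ 6. → (16, 6)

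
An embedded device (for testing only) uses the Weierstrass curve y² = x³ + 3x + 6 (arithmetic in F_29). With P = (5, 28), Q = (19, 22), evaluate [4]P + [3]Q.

(12, 28)

First 4P:
Double-and-add on 4 = (100)₂. Start with P = (5, 28) for the leading 1-bit.
double: tangent at (5, 28): λ = (3·5² + 3)/(2·28) ≡ 20/27. 27⁻¹ ≡ 14 (mod 29), so λ ≡ 20·14 ≡ 19.
  x = λ² - 5 - 5 = 361 - 10 ≡ 3; y = λ·(5 - 3) - 28 ≡ 10. → (3, 10)
double: tangent at (3, 10): λ = (3·3² + 3)/(2·10) ≡ 1/20. 20⁻¹ ≡ 16 (mod 29) since 20·16 = 320 ≡ 1, so λ ≡ 1·16 ≡ 16.
  x = λ² - 3 - 3 = 256 - 6 ≡ 18; y = λ·(3 - 18) - 10 ≡ 11. → (18, 11)
4P = (18, 11).
Next 3Q:
Repeated addition: build up to 3Q.
2Q: tangent at (19, 22): λ = (3·19² + 3)/(2·22) ≡ 13/15. 15⁻¹ ≡ 2 (mod 29), so λ ≡ 13·2 ≡ 26.
  x = λ² - 19 - 19 = 676 - 38 ≡ 0; y = λ·(19 - 0) - 22 ≡ 8. → (0, 8)
3Q: (0, 8) + (19, 22). λ = (22 - 8)/(19 - 0) ≡ 14/19 mod 29. 19⁻¹ ≡ 26 (mod 29) since 19·26 = 494 ≡ 1, so λ ≡ 16.
  x = λ² - 0 - 19 = 256 - 19 ≡ 5; y = λ·(0 - 5) - 8 ≡ 28. → (5, 28)
3Q = (5, 28).
Finally 4P + 3Q:
(18, 11) + (5, 28). λ = (28 - 11)/(5 - 18) ≡ 17/16 mod 29. 16⁻¹ ≡ 20 (mod 29) since 16·20 = 320 ≡ 1, so λ ≡ 21.
  x = λ² - 18 - 5 = 441 - 23 ≡ 12; y = λ·(18 - 12) - 11 ≡ 28. → (12, 28)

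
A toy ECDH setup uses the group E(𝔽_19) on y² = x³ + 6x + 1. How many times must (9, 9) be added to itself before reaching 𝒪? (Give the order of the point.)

9

2P: tangent at (9, 9): λ = (3·9² + 6)/(2·9) ≡ 2/18. 18⁻¹ ≡ 18 (mod 19) since 18·18 = 324 ≡ 1, so λ ≡ 2·18 ≡ 17.
  x = λ² - 9 - 9 = 289 - 18 ≡ 5; y = λ·(9 - 5) - 9 ≡ 2. → (5, 2)
3P: (5, 2) + (9, 9). λ = (9 - 2)/(9 - 5) ≡ 7/4 mod 19. 4⁻¹ ≡ 5 (mod 19), so λ ≡ 16.
  x = λ² - 5 - 9 = 256 - 14 ≡ 14; y = λ·(5 - 14) - 2 ≡ 6. → (14, 6)
4P: (14, 6) + (9, 9). λ = (9 - 6)/(9 - 14) ≡ 3/14 mod 19. 14⁻¹ ≡ 15 (mod 19) since 14·15 = 210 ≡ 1, so λ ≡ 7.
  x = λ² - 14 - 9 = 49 - 23 ≡ 7; y = λ·(14 - 7) - 6 ≡ 5. → (7, 5)
5P: (7, 5) + (9, 9). λ = (9 - 5)/(9 - 7) ≡ 4/2 mod 19. 2⁻¹ ≡ 10 (mod 19), so λ ≡ 2.
  x = λ² - 7 - 9 = 4 - 16 ≡ 7; y = λ·(7 - 7) - 5 ≡ 14. → (7, 14)
6P: (7, 14) + (9, 9). λ = (9 - 14)/(9 - 7) ≡ 14/2 mod 19. 2⁻¹ ≡ 10 (mod 19), so λ ≡ 7.
  x = λ² - 7 - 9 = 49 - 16 ≡ 14; y = λ·(7 - 14) - 14 ≡ 13. → (14, 13)
7P: (14, 13) + (9, 9). λ = (9 - 13)/(9 - 14) ≡ 15/14 mod 19. 14⁻¹ ≡ 15 (mod 19), so λ ≡ 16.
  x = λ² - 14 - 9 = 256 - 23 ≡ 5; y = λ·(14 - 5) - 13 ≡ 17. → (5, 17)
8P: (5, 17) + (9, 9). λ = (9 - 17)/(9 - 5) ≡ 11/4 mod 19. 4⁻¹ ≡ 5 (mod 19) since 4·5 = 20 ≡ 1, so λ ≡ 17.
  x = λ² - 5 - 9 = 289 - 14 ≡ 9; y = λ·(5 - 9) - 17 ≡ 10. → (9, 10)
9P: (9, 10) + (9, 9): same x and y₁ ≡ -y₂, so the sum is 𝒪.
9P = 𝒪, so the order is 9.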